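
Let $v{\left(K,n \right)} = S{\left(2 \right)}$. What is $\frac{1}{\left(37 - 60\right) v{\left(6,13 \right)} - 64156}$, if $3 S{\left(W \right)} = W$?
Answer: $- \frac{3}{192514} \approx -1.5583 \cdot 10^{-5}$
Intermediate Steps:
$S{\left(W \right)} = \frac{W}{3}$
$v{\left(K,n \right)} = \frac{2}{3}$ ($v{\left(K,n \right)} = \frac{1}{3} \cdot 2 = \frac{2}{3}$)
$\frac{1}{\left(37 - 60\right) v{\left(6,13 \right)} - 64156} = \frac{1}{\left(37 - 60\right) \frac{2}{3} - 64156} = \frac{1}{\left(-23\right) \frac{2}{3} - 64156} = \frac{1}{- \frac{46}{3} - 64156} = \frac{1}{- \frac{192514}{3}} = - \frac{3}{192514}$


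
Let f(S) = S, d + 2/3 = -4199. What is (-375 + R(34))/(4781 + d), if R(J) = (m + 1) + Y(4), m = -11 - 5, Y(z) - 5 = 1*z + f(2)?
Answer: -1137/1744 ≈ -0.65195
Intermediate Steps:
d = -12599/3 (d = -⅔ - 4199 = -12599/3 ≈ -4199.7)
Y(z) = 7 + z (Y(z) = 5 + (1*z + 2) = 5 + (z + 2) = 5 + (2 + z) = 7 + z)
m = -16
R(J) = -4 (R(J) = (-16 + 1) + (7 + 4) = -15 + 11 = -4)
(-375 + R(34))/(4781 + d) = (-375 - 4)/(4781 - 12599/3) = -379/1744/3 = -379*3/1744 = -1137/1744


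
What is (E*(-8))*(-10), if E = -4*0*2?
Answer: 0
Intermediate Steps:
E = 0 (E = 0*2 = 0)
(E*(-8))*(-10) = (0*(-8))*(-10) = 0*(-10) = 0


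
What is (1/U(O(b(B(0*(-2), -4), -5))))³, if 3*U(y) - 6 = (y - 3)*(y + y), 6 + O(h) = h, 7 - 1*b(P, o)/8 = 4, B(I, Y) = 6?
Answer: 1/6028568 ≈ 1.6588e-7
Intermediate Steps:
b(P, o) = 24 (b(P, o) = 56 - 8*4 = 56 - 32 = 24)
O(h) = -6 + h
U(y) = 2 + 2*y*(-3 + y)/3 (U(y) = 2 + ((y - 3)*(y + y))/3 = 2 + ((-3 + y)*(2*y))/3 = 2 + (2*y*(-3 + y))/3 = 2 + 2*y*(-3 + y)/3)
(1/U(O(b(B(0*(-2), -4), -5))))³ = (1/(2 - 2*(-6 + 24) + 2*(-6 + 24)²/3))³ = (1/(2 - 2*18 + (⅔)*18²))³ = (1/(2 - 36 + (⅔)*324))³ = (1/(2 - 36 + 216))³ = (1/182)³ = 1/6028568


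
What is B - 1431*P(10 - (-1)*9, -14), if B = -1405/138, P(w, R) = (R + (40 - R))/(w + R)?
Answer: -1581229/138 ≈ -11458.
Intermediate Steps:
P(w, R) = 40/(R + w)
B = -1405/138 (B = -1405*1/138 = -1405/138 ≈ -10.181)
B - 1431*P(10 - (-1)*9, -14) = -1405/138 - 57240/(-14 + (10 - (-1)*9)) = -1405/138 - 57240/(-14 + (10 - 1*(-9))) = -1405/138 - 57240/(-14 + (10 + 9)) = -1405/138 - 57240/(-14 + 19) = -1405/138 - 57240/5 = -1405/138 - 1431*8 = -1405/138 - 11448 = -1581229/138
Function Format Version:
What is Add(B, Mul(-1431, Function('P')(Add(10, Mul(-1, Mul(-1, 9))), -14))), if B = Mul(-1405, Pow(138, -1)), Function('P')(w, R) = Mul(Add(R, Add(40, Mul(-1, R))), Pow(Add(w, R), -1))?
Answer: Rational(-1581229, 138) ≈ -11458.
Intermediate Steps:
Function('P')(w, R) = Mul(40, Pow(Add(R, w), -1))
B = Rational(-1405, 138) (B = Mul(-1405, Rational(1, 138)) = Rational(-1405, 138) ≈ -10.181)
Add(B, Mul(-1431, Function('P')(Add(10, Mul(-1, Mul(-1, 9))), -14))) = Add(Rational(-1405, 138), Mul(-1431, Mul(40, Pow(Add(-14, Add(10, Mul(-1, Mul(-1, 9)))), -1)))) = Add(Rational(-1405, 138), Mul(-1431, Mul(40, Pow(Add(-14, Add(10, Mul(-1, -9))), -1)))) = Add(Rational(-1405, 138), Mul(-1431, Mul(40, Pow(Add(-14, Add(10, 9)), -1)))) = Add(Rational(-1405, 138), Mul(-1431, Mul(40, Pow(Add(-14, 19), -1)))) = Add(Rational(-1405, 138), Mul(-1431, Mul(40, Pow(5, -1)))) = Add(Rational(-1405, 138), Mul(-1431, Mul(40, Rational(1, 5)))) = Add(Rational(-1405, 138), Mul(-1431, 8)) = Add(Rational(-1405, 138), -11448) = Rational(-1581229, 138)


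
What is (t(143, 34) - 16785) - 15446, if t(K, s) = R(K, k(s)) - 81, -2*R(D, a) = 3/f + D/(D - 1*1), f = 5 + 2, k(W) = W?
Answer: -64237683/1988 ≈ -32313.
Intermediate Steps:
f = 7
R(D, a) = -3/14 - D/(2*(-1 + D)) (R(D, a) = -(3/7 + D/(D - 1*1))/2 = -(3*(⅐) + D/(D - 1))/2 = -(3/7 + D/(-1 + D))/2 = -3/14 - D/(2*(-1 + D)))
t(K, s) = -81 + (3 - 10*K)/(14*(-1 + K)) (t(K, s) = (3 - 10*K)/(14*(-1 + K)) - 81 = -81 + (3 - 10*K)/(14*(-1 + K)))
(t(143, 34) - 16785) - 15446 = ((1137 - 1144*143)/(14*(-1 + 143)) - 16785) - 15446 = ((1/14)*(1137 - 163592)/142 - 16785) - 15446 = ((1/14)*(1/142)*(-162455) - 16785) - 15446 = (-162455/1988 - 16785) - 15446 = -33531035/1988 - 15446 = -64237683/1988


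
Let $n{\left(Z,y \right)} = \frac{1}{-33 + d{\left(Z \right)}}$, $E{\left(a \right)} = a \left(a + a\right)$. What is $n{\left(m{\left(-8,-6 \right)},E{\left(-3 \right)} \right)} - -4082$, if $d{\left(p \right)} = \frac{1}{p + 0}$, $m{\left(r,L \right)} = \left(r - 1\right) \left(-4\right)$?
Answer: $\frac{4845298}{1187} \approx 4082.0$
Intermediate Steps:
$m{\left(r,L \right)} = 4 - 4 r$ ($m{\left(r,L \right)} = \left(-1 + r\right) \left(-4\right) = 4 - 4 r$)
$d{\left(p \right)} = \frac{1}{p}$
$E{\left(a \right)} = 2 a^{2}$ ($E{\left(a \right)} = a 2 a = 2 a^{2}$)
$n{\left(Z,y \right)} = \frac{1}{-33 + \frac{1}{Z}}$
$n{\left(m{\left(-8,-6 \right)},E{\left(-3 \right)} \right)} - -4082 = - \frac{4 - -32}{-1 + 33 \left(4 - -32\right)} - -4082 = - \frac{4 + 32}{-1 + 33 \left(4 + 32\right)} + 4082 = \left(-1\right) 36 \frac{1}{-1 + 33 \cdot 36} + 4082 = \left(-1\right) 36 \frac{1}{-1 + 1188} + 4082 = \left(-1\right) 36 \cdot \frac{1}{1187} + 4082 = - \frac{36}{1187} + 4082 = \frac{4845298}{1187}$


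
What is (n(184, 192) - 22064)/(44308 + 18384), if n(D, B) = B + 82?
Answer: -10895/31346 ≈ -0.34757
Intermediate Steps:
n(D, B) = 82 + B
(n(184, 192) - 22064)/(44308 + 18384) = ((82 + 192) - 22064)/(44308 + 18384) = (274 - 22064)/62692 = -21790*1/62692 = -10895/31346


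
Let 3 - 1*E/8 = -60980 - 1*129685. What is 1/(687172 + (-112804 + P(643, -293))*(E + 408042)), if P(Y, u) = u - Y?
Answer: -1/219902636468 ≈ -4.5475e-12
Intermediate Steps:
E = 1525344 (E = 24 - 8*(-60980 - 1*129685) = 24 - 8*(-60980 - 129685) = 24 - 8*(-190665) = 24 + 1525320 = 1525344)
1/(687172 + (-112804 + P(643, -293))*(E + 408042)) = 1/(687172 + (-112804 + (-293 - 1*643))*(1525344 + 408042)) = 1/(687172 + (-112804 + (-293 - 643))*1933386) = 1/(687172 + (-112804 - 936)*1933386) = 1/(687172 - 113740*1933386) = 1/(687172 - 219903323640) = 1/(-219902636468) = -1/219902636468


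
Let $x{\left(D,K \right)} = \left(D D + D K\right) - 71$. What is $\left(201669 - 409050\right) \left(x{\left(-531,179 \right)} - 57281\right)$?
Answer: $-26868282360$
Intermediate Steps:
$x{\left(D,K \right)} = -71 + D^{2} + D K$ ($x{\left(D,K \right)} = \left(D^{2} + D K\right) - 71 = -71 + D^{2} + D K$)
$\left(201669 - 409050\right) \left(x{\left(-531,179 \right)} - 57281\right) = \left(201669 - 409050\right) \left(\left(-71 + \left(-531\right)^{2} - 95049\right) - 57281\right) = - 207381 \left(\left(-71 + 281961 - 95049\right) - 57281\right) = - 207381 \left(186841 - 57281\right) = \left(-207381\right) 129560 = -26868282360$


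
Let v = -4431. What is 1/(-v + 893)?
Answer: 1/5324 ≈ 0.00018783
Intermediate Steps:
1/(-v + 893) = 1/(-1*(-4431) + 893) = 1/(4431 + 893) = 1/5324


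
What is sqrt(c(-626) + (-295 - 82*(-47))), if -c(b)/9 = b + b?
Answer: sqrt(14827) ≈ 121.77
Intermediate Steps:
c(b) = -18*b (c(b) = -9*(b + b) = -18*b)
sqrt(c(-626) + (-295 - 82*(-47))) = sqrt(-18*(-626) + (-295 - 82*(-47))) = sqrt(11268 + (-295 + 3854)) = sqrt(11268 + 3559) = sqrt(14827)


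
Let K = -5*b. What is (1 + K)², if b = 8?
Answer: 1521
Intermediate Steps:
K = -40 (K = -5*8 = -40)
(1 + K)² = (1 - 40)² = (-39)² = 1521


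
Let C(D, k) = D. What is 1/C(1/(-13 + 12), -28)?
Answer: -1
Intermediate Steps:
1/C(1/(-13 + 12), -28) = 1/(1/(-13 + 12)) = 1/(1/(-1)) = 1/(-1) = -1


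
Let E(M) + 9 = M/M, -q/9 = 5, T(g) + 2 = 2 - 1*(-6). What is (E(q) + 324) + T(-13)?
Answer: 322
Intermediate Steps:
T(g) = 6 (T(g) = -2 + (2 - 1*(-6)) = -2 + (2 + 6) = -2 + 8 = 6)
q = -45 (q = -9*5 = -45)
E(M) = -8 (E(M) = -9 + M/M = -9 + 1 = -8)
(E(q) + 324) + T(-13) = (-8 + 324) + 6 = 316 + 6 = 322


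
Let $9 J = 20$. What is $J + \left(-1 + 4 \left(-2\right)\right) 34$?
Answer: $- \frac{2734}{9} \approx -303.78$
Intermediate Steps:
$J = \frac{20}{9}$ ($J = \frac{1}{9} \cdot 20 = \frac{20}{9} \approx 2.2222$)
$J + \left(-1 + 4 \left(-2\right)\right) 34 = \frac{20}{9} + \left(-1 + 4 \left(-2\right)\right) 34 = \frac{20}{9} + \left(-1 - 8\right) 34 = \frac{20}{9} - 306 = - \frac{2734}{9}$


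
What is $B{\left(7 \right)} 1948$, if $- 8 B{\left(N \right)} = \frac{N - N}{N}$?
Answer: $0$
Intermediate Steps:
$B{\left(N \right)} = 0$ ($B{\left(N \right)} = - \frac{\left(N - N\right) \frac{1}{N}}{8} = - \frac{0 \frac{1}{N}}{8} = \left(- \frac{1}{8}\right) 0 = 0$)
$B{\left(7 \right)} 1948 = 0 \cdot 1948 = 0$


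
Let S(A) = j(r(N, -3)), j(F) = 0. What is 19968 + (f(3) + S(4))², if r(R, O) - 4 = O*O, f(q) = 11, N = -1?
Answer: 20089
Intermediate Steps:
r(R, O) = 4 + O² (r(R, O) = 4 + O*O = 4 + O²)
S(A) = 0
19968 + (f(3) + S(4))² = 19968 + (11 + 0)² = 19968 + 11² = 19968 + 121 = 20089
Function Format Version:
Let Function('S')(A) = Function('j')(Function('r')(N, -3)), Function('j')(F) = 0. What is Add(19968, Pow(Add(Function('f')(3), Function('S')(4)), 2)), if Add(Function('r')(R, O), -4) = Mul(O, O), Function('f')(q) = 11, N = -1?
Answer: 20089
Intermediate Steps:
Function('r')(R, O) = Add(4, Pow(O, 2)) (Function('r')(R, O) = Add(4, Mul(O, O)) = Add(4, Pow(O, 2)))
Function('S')(A) = 0
Add(19968, Pow(Add(Function('f')(3), Function('S')(4)), 2)) = Add(19968, Pow(Add(11, 0), 2)) = Add(19968, Pow(11, 2)) = Add(19968, 121) = 20089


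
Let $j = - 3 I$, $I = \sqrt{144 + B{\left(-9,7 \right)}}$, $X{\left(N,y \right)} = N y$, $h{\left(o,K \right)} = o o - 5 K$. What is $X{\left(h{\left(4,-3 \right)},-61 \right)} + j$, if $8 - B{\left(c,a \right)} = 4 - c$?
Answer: $-1891 - 3 \sqrt{139} \approx -1926.4$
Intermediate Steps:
$h{\left(o,K \right)} = o^{2} - 5 K$
$B{\left(c,a \right)} = 4 + c$ ($B{\left(c,a \right)} = 8 - \left(4 - c\right) = 8 + \left(-4 + c\right) = 4 + c$)
$I = \sqrt{139}$ ($I = \sqrt{144 + \left(4 - 9\right)} = \sqrt{144 - 5} = \sqrt{139} \approx 11.79$)
$j = - 3 \sqrt{139} \approx -35.37$
$X{\left(h{\left(4,-3 \right)},-61 \right)} + j = \left(4^{2} - -15\right) \left(-61\right) - 3 \sqrt{139} = \left(16 + 15\right) \left(-61\right) - 3 \sqrt{139} = 31 \left(-61\right) - 3 \sqrt{139} = -1891 - 3 \sqrt{139}$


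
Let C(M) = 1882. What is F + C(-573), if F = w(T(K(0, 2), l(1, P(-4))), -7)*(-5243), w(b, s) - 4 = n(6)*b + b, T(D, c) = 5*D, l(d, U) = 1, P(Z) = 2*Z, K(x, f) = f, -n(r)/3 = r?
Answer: 872220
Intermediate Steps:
n(r) = -3*r
w(b, s) = 4 - 17*b (w(b, s) = 4 + ((-3*6)*b + b) = 4 + (-18*b + b) = 4 - 17*b)
F = 870338 (F = (4 - 85*2)*(-5243) = (4 - 17*10)*(-5243) = (4 - 170)*(-5243) = -166*(-5243) = 870338)
F + C(-573) = 870338 + 1882 = 872220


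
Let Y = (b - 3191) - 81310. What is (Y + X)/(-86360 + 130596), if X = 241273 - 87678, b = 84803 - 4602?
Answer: 149295/44236 ≈ 3.3750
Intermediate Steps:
b = 80201
X = 153595
Y = -4300 (Y = (80201 - 3191) - 81310 = 77010 - 81310 = -4300)
(Y + X)/(-86360 + 130596) = (-4300 + 153595)/(-86360 + 130596) = 149295/44236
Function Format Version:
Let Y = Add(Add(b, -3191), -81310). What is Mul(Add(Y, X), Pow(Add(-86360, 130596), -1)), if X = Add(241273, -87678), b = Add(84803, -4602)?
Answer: Rational(149295, 44236) ≈ 3.3750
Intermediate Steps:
b = 80201
X = 153595
Y = -4300 (Y = Add(Add(80201, -3191), -81310) = Add(77010, -81310) = -4300)
Mul(Add(Y, X), Pow(Add(-86360, 130596), -1)) = Mul(Add(-4300, 153595), Pow(Add(-86360, 130596), -1)) = Mul(149295, Pow(44236, -1)) = Mul(149295, Rational(1, 44236)) = Rational(149295, 44236)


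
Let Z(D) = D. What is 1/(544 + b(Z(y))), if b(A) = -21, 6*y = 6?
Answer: 1/523 ≈ 0.0019120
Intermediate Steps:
y = 1 (y = (⅙)*6 = 1)
1/(544 + b(Z(y))) = 1/(544 - 21) = 1/523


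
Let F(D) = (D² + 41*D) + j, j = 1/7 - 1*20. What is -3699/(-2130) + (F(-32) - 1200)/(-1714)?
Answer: 5571896/2129645 ≈ 2.6163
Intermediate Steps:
j = -139/7 (j = ⅐ - 20 = -139/7 ≈ -19.857)
F(D) = -139/7 + D² + 41*D (F(D) = (D² + 41*D) - 139/7 = -139/7 + D² + 41*D)
-3699/(-2130) + (F(-32) - 1200)/(-1714) = -3699/(-2130) + ((-139/7 + (-32)² + 41*(-32)) - 1200)/(-1714) = -3699*(-1/2130) + ((-139/7 + 1024 - 1312) - 1200)*(-1/1714) = 1233/710 + (-2155/7 - 1200)*(-1/1714) = 1233/710 - 10555/7*(-1/1714) = 1233/710 + 10555/11998 = 5571896/2129645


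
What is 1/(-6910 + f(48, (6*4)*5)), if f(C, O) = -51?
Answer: -1/6961 ≈ -0.00014366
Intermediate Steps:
1/(-6910 + f(48, (6*4)*5)) = 1/(-6910 - 51) = 1/(-6961) = -1/6961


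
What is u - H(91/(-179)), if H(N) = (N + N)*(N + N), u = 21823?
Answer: 699197619/32041 ≈ 21822.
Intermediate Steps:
H(N) = 4*N² (H(N) = (2*N)*(2*N) = 4*N²)
u - H(91/(-179)) = 21823 - 4*(91/(-179))² = 21823 - 4*(91*(-1/179))² = 21823 - 4*(-91/179)² = 21823 - 4*8281/32041 = 21823 - 1*33124/32041 = 21823 - 33124/32041 = 699197619/32041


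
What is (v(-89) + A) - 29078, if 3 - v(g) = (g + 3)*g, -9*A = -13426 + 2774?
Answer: -319909/9 ≈ -35545.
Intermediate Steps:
A = 10652/9 (A = -(-13426 + 2774)/9 = -⅑*(-10652) = 10652/9 ≈ 1183.6)
v(g) = 3 - g*(3 + g) (v(g) = 3 - (g + 3)*g = 3 - (3 + g)*g = 3 - g*(3 + g))
(v(-89) + A) - 29078 = ((3 - 1*(-89)² - 3*(-89)) + 10652/9) - 29078 = ((3 - 1*7921 + 267) + 10652/9) - 29078 = ((3 - 7921 + 267) + 10652/9) - 29078 = (-7651 + 10652/9) - 29078 = -58207/9 - 29078 = -319909/9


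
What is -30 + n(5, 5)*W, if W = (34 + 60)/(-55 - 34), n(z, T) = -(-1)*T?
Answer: -3140/89 ≈ -35.281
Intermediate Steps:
n(z, T) = T
W = -94/89 (W = 94/(-89) = 94*(-1/89) = -94/89 ≈ -1.0562)
-30 + n(5, 5)*W = -30 + 5*(-94/89) = -30 - 470/89 = -3140/89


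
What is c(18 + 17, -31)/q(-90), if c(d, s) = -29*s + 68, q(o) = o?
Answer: -967/90 ≈ -10.744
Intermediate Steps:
c(d, s) = 68 - 29*s
c(18 + 17, -31)/q(-90) = (68 - 29*(-31))/(-90) = (68 + 899)*(-1/90) = 967*(-1/90) = -967/90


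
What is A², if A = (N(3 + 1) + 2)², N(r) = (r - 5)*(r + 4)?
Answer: 1296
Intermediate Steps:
N(r) = (-5 + r)*(4 + r)
A = 36 (A = ((-20 + (3 + 1)² - (3 + 1)) + 2)² = ((-20 + 4² - 1*4) + 2)² = ((-20 + 16 - 4) + 2)² = (-8 + 2)² = (-6)² = 36)
A² = 36² = 1296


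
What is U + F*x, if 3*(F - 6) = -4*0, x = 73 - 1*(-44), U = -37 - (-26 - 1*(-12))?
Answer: 679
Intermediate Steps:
U = -23 (U = -37 - (-26 + 12) = -37 - 1*(-14) = -37 + 14 = -23)
x = 117 (x = 73 + 44 = 117)
F = 6 (F = 6 + (-4*0)/3 = 6 + (⅓)*0 = 6 + 0 = 6)
U + F*x = -23 + 6*117 = -23 + 702 = 679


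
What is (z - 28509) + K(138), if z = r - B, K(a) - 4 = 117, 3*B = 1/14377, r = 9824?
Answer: -800683885/43131 ≈ -18564.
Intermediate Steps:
B = 1/43131 (B = (1/3)/14377 = (1/3)*(1/14377) = 1/43131 ≈ 2.3185e-5)
K(a) = 121 (K(a) = 4 + 117 = 121)
z = 423718943/43131 (z = 9824 - 1*1/43131 = 9824 - 1/43131 = 423718943/43131 ≈ 9824.0)
(z - 28509) + K(138) = (423718943/43131 - 28509) + 121 = -805902736/43131 + 121 = -800683885/43131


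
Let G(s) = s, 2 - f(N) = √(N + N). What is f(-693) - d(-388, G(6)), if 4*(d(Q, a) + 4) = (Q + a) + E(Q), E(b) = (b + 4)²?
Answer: -73525/2 - 3*I*√154 ≈ -36763.0 - 37.229*I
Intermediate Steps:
f(N) = 2 - √2*√N (f(N) = 2 - √(N + N) = 2 - √(2*N) = 2 - √2*√N)
E(b) = (4 + b)²
d(Q, a) = -4 + Q/4 + a/4 + (4 + Q)²/4 (d(Q, a) = -4 + ((Q + a) + (4 + Q)²)/4 = -4 + (Q + a + (4 + Q)²)/4 = -4 + (Q/4 + a/4 + (4 + Q)²/4) = -4 + Q/4 + a/4 + (4 + Q)²/4)
f(-693) - d(-388, G(6)) = (2 - √2*√(-693)) - ((¼)*6 + (¼)*(-388)² + (9/4)*(-388)) = (2 - √2*3*I*√77) - (3/2 + (¼)*150544 - 873) = (2 - 3*I*√154) - (3/2 + 37636 - 873) = (2 - 3*I*√154) - 1*73529/2 = (2 - 3*I*√154) - 73529/2 = -73525/2 - 3*I*√154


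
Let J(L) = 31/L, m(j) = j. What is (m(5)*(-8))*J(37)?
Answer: -1240/37 ≈ -33.513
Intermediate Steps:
(m(5)*(-8))*J(37) = (5*(-8))*(31/37) = -1240/37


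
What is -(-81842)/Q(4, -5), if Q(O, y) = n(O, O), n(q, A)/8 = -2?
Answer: -40921/8 ≈ -5115.1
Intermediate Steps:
n(q, A) = -16 (n(q, A) = 8*(-2) = -16)
Q(O, y) = -16
-(-81842)/Q(4, -5) = -(-81842)/(-16) = -(-81842)*(-1)/16 = -542*151/16 = -40921/8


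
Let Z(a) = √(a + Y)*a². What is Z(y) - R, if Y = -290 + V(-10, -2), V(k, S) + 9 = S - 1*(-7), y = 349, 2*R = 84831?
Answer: -84831/2 + 121801*√55 ≈ 8.6089e+5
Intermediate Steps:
R = 84831/2 (R = (½)*84831 = 84831/2 ≈ 42416.)
V(k, S) = -2 + S (V(k, S) = -9 + (S - 1*(-7)) = -9 + (S + 7) = -9 + (7 + S) = -2 + S)
Y = -294 (Y = -290 + (-2 - 2) = -290 - 4 = -294)
Z(a) = a²*√(-294 + a) (Z(a) = √(a - 294)*a² = √(-294 + a)*a² = a²*√(-294 + a))
Z(y) - R = 349²*√(-294 + 349) - 1*84831/2 = 121801*√55 - 84831/2 = -84831/2 + 121801*√55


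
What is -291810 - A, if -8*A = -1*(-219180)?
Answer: -528825/2 ≈ -2.6441e+5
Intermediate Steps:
A = -54795/2 (A = -(-1)*(-219180)/8 = -⅛*219180 = -54795/2 ≈ -27398.)
-291810 - A = -291810 - 1*(-54795/2) = -291810 + 54795/2 = -528825/2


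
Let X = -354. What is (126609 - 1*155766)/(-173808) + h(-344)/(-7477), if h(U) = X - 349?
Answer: 113397971/433187472 ≈ 0.26178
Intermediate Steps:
h(U) = -703 (h(U) = -354 - 349 = -703)
(126609 - 1*155766)/(-173808) + h(-344)/(-7477) = (126609 - 1*155766)/(-173808) - 703/(-7477) = (126609 - 155766)*(-1/173808) - 703*(-1/7477) = -29157*(-1/173808) + 703/7477 = 9719/57936 + 703/7477 = 113397971/433187472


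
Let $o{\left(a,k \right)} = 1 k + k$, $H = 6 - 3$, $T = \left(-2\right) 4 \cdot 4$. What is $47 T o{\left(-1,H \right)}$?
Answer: $-9024$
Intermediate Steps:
$T = -32$ ($T = \left(-8\right) 4 = -32$)
$H = 3$ ($H = 6 - 3 = 3$)
$o{\left(a,k \right)} = 2 k$ ($o{\left(a,k \right)} = k + k = 2 k$)
$47 T o{\left(-1,H \right)} = 47 \left(-32\right) 2 \cdot 3 = \left(-1504\right) 6 = -9024$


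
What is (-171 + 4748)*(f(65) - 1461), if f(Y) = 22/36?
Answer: -120315599/18 ≈ -6.6842e+6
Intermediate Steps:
f(Y) = 11/18 (f(Y) = 22*(1/36) = 11/18)
(-171 + 4748)*(f(65) - 1461) = (-171 + 4748)*(11/18 - 1461) = 4577*(-26287/18) = -120315599/18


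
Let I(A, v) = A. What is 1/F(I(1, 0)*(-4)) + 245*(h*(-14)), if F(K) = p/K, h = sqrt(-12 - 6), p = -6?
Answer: 2/3 - 10290*I*sqrt(2) ≈ 0.66667 - 14552.0*I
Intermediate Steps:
h = 3*I*sqrt(2) (h = sqrt(-18) = 3*I*sqrt(2) ≈ 4.2426*I)
F(K) = -6/K
1/F(I(1, 0)*(-4)) + 245*(h*(-14)) = 1/(-6/(1*(-4))) + 245*((3*I*sqrt(2))*(-14)) = 1/(-6/(-4)) + 245*(-42*I*sqrt(2)) = 1/(-6*(-1/4)) - 10290*I*sqrt(2) = 1/(3/2) - 10290*I*sqrt(2) = 2/3 - 10290*I*sqrt(2)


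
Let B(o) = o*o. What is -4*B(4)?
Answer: -64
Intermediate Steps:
B(o) = o²
-4*B(4) = -4*4² = -4*16 = -64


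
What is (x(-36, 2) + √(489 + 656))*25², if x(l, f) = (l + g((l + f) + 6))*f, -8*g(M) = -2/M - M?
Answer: -2765625/56 + 625*√1145 ≈ -28238.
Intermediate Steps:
g(M) = 1/(4*M) + M/8 (g(M) = -(-2/M - M)/8 = -(-M - 2/M)/8 = 1/(4*M) + M/8)
x(l, f) = f*(l + (2 + (6 + f + l)²)/(8*(6 + f + l))) (x(l, f) = (l + (2 + ((l + f) + 6)²)/(8*((l + f) + 6)))*f = (l + (2 + ((f + l) + 6)²)/(8*((f + l) + 6)))*f = (l + (2 + (6 + f + l)²)/(8*(6 + f + l)))*f = f*(l + (2 + (6 + f + l)²)/(8*(6 + f + l))))
(x(-36, 2) + √(489 + 656))*25² = ((⅛)*2*(2 + (6 + 2 - 36)² + 8*(-36)*(6 + 2 - 36))/(6 + 2 - 36) + √(489 + 656))*25² = ((⅛)*2*(2 + (-28)² + 8*(-36)*(-28))/(-28) + √1145)*625 = ((⅛)*2*(-1/28)*(2 + 784 + 8064) + √1145)*625 = ((⅛)*2*(-1/28)*8850 + √1145)*625 = (-4425/56 + √1145)*625 = -2765625/56 + 625*√1145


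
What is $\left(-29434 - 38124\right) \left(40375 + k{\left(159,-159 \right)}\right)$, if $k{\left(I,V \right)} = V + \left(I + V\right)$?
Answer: $-2716912528$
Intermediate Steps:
$k{\left(I,V \right)} = I + 2 V$
$\left(-29434 - 38124\right) \left(40375 + k{\left(159,-159 \right)}\right) = \left(-29434 - 38124\right) \left(40375 + \left(159 + 2 \left(-159\right)\right)\right) = - 67558 \left(40375 + \left(159 - 318\right)\right) = - 67558 \left(40375 - 159\right) = \left(-67558\right) 40216 = -2716912528$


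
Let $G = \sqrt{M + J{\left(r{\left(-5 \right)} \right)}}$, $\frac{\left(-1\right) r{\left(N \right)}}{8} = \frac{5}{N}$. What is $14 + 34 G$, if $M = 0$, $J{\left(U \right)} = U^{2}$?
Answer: $286$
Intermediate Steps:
$r{\left(N \right)} = - \frac{40}{N}$ ($r{\left(N \right)} = - 8 \frac{5}{N} = - \frac{40}{N}$)
$G = 8$ ($G = \sqrt{0 + \left(- \frac{40}{-5}\right)^{2}} = \sqrt{0 + \left(\left(-40\right) \left(- \frac{1}{5}\right)\right)^{2}} = \sqrt{0 + 8^{2}} = \sqrt{0 + 64} = \sqrt{64} = 8$)
$14 + 34 G = 14 + 34 \cdot 8 = 14 + 272 = 286$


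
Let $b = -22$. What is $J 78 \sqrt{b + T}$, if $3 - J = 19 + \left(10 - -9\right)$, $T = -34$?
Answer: $- 5460 i \sqrt{14} \approx - 20429.0 i$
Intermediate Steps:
$J = -35$ ($J = 3 - \left(19 + \left(10 - -9\right)\right) = 3 - \left(19 + \left(10 + 9\right)\right) = 3 - \left(19 + 19\right) = 3 - 38 = -35$)
$J 78 \sqrt{b + T} = \left(-35\right) 78 \sqrt{-22 - 34} = - 2730 \sqrt{-56} = - 2730 \cdot 2 i \sqrt{14} = - 5460 i \sqrt{14}$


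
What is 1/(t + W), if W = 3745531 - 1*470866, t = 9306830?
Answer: 1/12581495 ≈ 7.9482e-8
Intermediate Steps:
W = 3274665 (W = 3745531 - 470866 = 3274665)
1/(t + W) = 1/(9306830 + 3274665) = 1/12581495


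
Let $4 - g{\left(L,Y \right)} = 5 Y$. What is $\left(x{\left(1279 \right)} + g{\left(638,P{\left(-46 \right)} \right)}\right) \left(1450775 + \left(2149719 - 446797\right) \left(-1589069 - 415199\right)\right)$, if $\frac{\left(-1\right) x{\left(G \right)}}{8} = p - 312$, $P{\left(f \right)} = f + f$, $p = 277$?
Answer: $-2539354301518824$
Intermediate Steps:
$P{\left(f \right)} = 2 f$
$g{\left(L,Y \right)} = 4 - 5 Y$
$x{\left(G \right)} = 280$ ($x{\left(G \right)} = - 8 \left(277 - 312\right) = \left(-8\right) \left(-35\right) = 280$)
$\left(x{\left(1279 \right)} + g{\left(638,P{\left(-46 \right)} \right)}\right) \left(1450775 + \left(2149719 - 446797\right) \left(-1589069 - 415199\right)\right) = \left(280 - \left(-4 + 5 \cdot 2 \left(-46\right)\right)\right) \left(1450775 + \left(2149719 - 446797\right) \left(-1589069 - 415199\right)\right) = \left(280 + \left(4 - -460\right)\right) \left(1450775 + 1702922 \left(-2004268\right)\right) = \left(280 + \left(4 + 460\right)\right) \left(1450775 - 3413112071096\right) = \left(280 + 464\right) \left(-3413110620321\right) = 744 \left(-3413110620321\right) = -2539354301518824$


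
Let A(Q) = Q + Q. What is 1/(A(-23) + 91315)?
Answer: 1/91269 ≈ 1.0957e-5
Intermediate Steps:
A(Q) = 2*Q
1/(A(-23) + 91315) = 1/(2*(-23) + 91315) = 1/(-46 + 91315) = 1/91269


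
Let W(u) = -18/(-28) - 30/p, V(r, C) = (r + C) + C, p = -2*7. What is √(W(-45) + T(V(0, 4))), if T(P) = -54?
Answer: I*√10038/14 ≈ 7.1564*I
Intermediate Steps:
p = -14
V(r, C) = r + 2*C (V(r, C) = (C + r) + C = r + 2*C)
W(u) = 39/14 (W(u) = -18/(-28) - 30/(-14) = -18*(-1/28) - 30*(-1/14) = 9/14 + 15/7 = 39/14)
√(W(-45) + T(V(0, 4))) = √(39/14 - 54) = √(-717/14) = I*√10038/14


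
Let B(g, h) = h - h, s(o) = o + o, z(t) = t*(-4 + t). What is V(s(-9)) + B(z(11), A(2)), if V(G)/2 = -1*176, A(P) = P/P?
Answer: -352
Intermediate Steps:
s(o) = 2*o
A(P) = 1
B(g, h) = 0
V(G) = -352 (V(G) = 2*(-1*176) = 2*(-176) = -352)
V(s(-9)) + B(z(11), A(2)) = -352 + 0 = -352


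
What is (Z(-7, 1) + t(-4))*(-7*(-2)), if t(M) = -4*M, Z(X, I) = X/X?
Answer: 238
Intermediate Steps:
Z(X, I) = 1
(Z(-7, 1) + t(-4))*(-7*(-2)) = (1 - 4*(-4))*(-7*(-2)) = (1 + 16)*14 = 17*14 = 238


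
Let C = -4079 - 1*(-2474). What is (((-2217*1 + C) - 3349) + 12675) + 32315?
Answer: 37819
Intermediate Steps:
C = -1605 (C = -4079 + 2474 = -1605)
(((-2217*1 + C) - 3349) + 12675) + 32315 = (((-2217*1 - 1605) - 3349) + 12675) + 32315 = (((-2217 - 1605) - 3349) + 12675) + 32315 = ((-3822 - 3349) + 12675) + 32315 = (-7171 + 12675) + 32315 = 5504 + 32315 = 37819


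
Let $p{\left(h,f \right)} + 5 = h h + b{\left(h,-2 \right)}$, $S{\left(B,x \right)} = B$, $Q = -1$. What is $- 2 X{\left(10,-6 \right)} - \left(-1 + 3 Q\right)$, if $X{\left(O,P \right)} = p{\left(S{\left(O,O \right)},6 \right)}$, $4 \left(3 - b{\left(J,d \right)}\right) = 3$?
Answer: $- \frac{381}{2} \approx -190.5$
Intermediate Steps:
$b{\left(J,d \right)} = \frac{9}{4}$ ($b{\left(J,d \right)} = 3 - \frac{3}{4} = \frac{9}{4}$)
$p{\left(h,f \right)} = - \frac{11}{4} + h^{2}$ ($p{\left(h,f \right)} = -5 + \left(h h + \frac{9}{4}\right) = -5 + \left(h^{2} + \frac{9}{4}\right) = -5 + \left(\frac{9}{4} + h^{2}\right) = - \frac{11}{4} + h^{2}$)
$X{\left(O,P \right)} = - \frac{11}{4} + O^{2}$
$- 2 X{\left(10,-6 \right)} - \left(-1 + 3 Q\right) = - 2 \left(- \frac{11}{4} + 10^{2}\right) + \left(\left(-3\right) \left(-1\right) + 1\right) = - 2 \left(- \frac{11}{4} + 100\right) + \left(3 + 1\right) = \left(-2\right) \frac{389}{4} + 4 = - \frac{389}{2} + 4 = - \frac{381}{2}$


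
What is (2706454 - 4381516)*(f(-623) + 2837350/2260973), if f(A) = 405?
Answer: -1538597069072730/2260973 ≈ -6.8050e+8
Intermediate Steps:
(2706454 - 4381516)*(f(-623) + 2837350/2260973) = (2706454 - 4381516)*(405 + 2837350/2260973) = -1675062*(405 + 2837350*(1/2260973)) = -1675062*(405 + 2837350/2260973) = -1675062*918531415/2260973 = -1538597069072730/2260973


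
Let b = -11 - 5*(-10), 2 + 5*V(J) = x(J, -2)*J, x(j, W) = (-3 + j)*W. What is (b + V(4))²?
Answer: 1369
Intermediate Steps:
x(j, W) = W*(-3 + j)
V(J) = -⅖ + J*(6 - 2*J)/5 (V(J) = -⅖ + ((-2*(-3 + J))*J)/5 = -⅖ + ((6 - 2*J)*J)/5 = -⅖ + (J*(6 - 2*J))/5 = -⅖ + J*(6 - 2*J)/5)
b = 39 (b = -11 + 50 = 39)
(b + V(4))² = (39 + (-⅖ + (⅖)*4*(3 - 1*4)))² = (39 + (-⅖ + (⅖)*4*(3 - 4)))² = (39 + (-⅖ + (⅖)*4*(-1)))² = (39 + (-⅖ - 8/5))² = (39 - 2)² = 37² = 1369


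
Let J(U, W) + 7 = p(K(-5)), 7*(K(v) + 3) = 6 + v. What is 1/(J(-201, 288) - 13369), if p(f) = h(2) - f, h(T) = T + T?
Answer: -7/93584 ≈ -7.4799e-5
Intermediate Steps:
h(T) = 2*T
K(v) = -15/7 + v/7 (K(v) = -3 + (6 + v)/7 = -3 + (6/7 + v/7) = -15/7 + v/7)
p(f) = 4 - f (p(f) = 2*2 - f = 4 - f)
J(U, W) = -1/7 (J(U, W) = -7 + (4 - (-15/7 + (1/7)*(-5))) = -7 + (4 - (-15/7 - 5/7)) = -7 + (4 - 1*(-20/7)) = -7 + (4 + 20/7) = -7 + 48/7 = -1/7)
1/(J(-201, 288) - 13369) = 1/(-1/7 - 13369) = 1/(-93584/7) = -7/93584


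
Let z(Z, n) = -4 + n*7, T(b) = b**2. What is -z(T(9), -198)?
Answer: 1390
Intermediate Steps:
z(Z, n) = -4 + 7*n
-z(T(9), -198) = -(-4 + 7*(-198)) = -(-4 - 1386) = -1*(-1390) = 1390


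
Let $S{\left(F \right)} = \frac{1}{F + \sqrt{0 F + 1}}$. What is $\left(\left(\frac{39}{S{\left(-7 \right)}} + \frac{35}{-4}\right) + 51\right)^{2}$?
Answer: $\frac{588289}{16} \approx 36768.0$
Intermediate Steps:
$S{\left(F \right)} = \frac{1}{1 + F}$ ($S{\left(F \right)} = \frac{1}{F + \sqrt{0 + 1}} = \frac{1}{F + \sqrt{1}} = \frac{1}{F + 1} = \frac{1}{1 + F}$)
$\left(\left(\frac{39}{S{\left(-7 \right)}} + \frac{35}{-4}\right) + 51\right)^{2} = \left(\left(\frac{39}{\frac{1}{1 - 7}} + \frac{35}{-4}\right) + 51\right)^{2} = \left(\left(\frac{39}{\frac{1}{-6}} + 35 \left(- \frac{1}{4}\right)\right) + 51\right)^{2} = \left(\left(\frac{39}{- \frac{1}{6}} - \frac{35}{4}\right) + 51\right)^{2} = \left(\left(39 \left(-6\right) - \frac{35}{4}\right) + 51\right)^{2} = \left(\left(-234 - \frac{35}{4}\right) + 51\right)^{2} = \left(- \frac{971}{4} + 51\right)^{2} = \left(- \frac{767}{4}\right)^{2} = \frac{588289}{16}$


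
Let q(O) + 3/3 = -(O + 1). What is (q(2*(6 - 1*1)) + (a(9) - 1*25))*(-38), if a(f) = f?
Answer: 1064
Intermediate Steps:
q(O) = -2 - O (q(O) = -1 - (O + 1) = -1 - (1 + O) = -1 + (-1 - O) = -2 - O)
(q(2*(6 - 1*1)) + (a(9) - 1*25))*(-38) = ((-2 - 2*(6 - 1*1)) + (9 - 1*25))*(-38) = ((-2 - 2*(6 - 1)) + (9 - 25))*(-38) = ((-2 - 2*5) - 16)*(-38) = ((-2 - 1*10) - 16)*(-38) = ((-2 - 10) - 16)*(-38) = (-12 - 16)*(-38) = -28*(-38) = 1064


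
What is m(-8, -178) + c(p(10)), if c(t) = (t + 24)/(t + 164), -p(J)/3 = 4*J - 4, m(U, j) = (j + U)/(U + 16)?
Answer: -99/4 ≈ -24.750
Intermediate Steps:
m(U, j) = (U + j)/(16 + U)
p(J) = 12 - 12*J (p(J) = -3*(4*J - 4) = -3*(-4 + 4*J) = 12 - 12*J)
c(t) = (24 + t)/(164 + t)
m(-8, -178) + c(p(10)) = (-8 - 178)/(16 - 8) + (24 + (12 - 12*10))/(164 + (12 - 12*10)) = -186/8 + (24 + (12 - 120))/(164 + (12 - 120)) = (⅛)*(-186) + (24 - 108)/(164 - 108) = -93/4 - 84/56 = -93/4 + (1/56)*(-84) = -93/4 - 3/2 = -99/4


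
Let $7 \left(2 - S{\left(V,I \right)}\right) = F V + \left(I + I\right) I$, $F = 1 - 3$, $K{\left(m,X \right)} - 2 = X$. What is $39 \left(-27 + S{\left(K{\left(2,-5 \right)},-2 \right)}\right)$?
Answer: $-1053$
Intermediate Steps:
$K{\left(m,X \right)} = 2 + X$
$F = -2$
$S{\left(V,I \right)} = 2 - \frac{2 I^{2}}{7} + \frac{2 V}{7}$ ($S{\left(V,I \right)} = 2 - \frac{- 2 V + \left(I + I\right) I}{7} = 2 - \frac{- 2 V + 2 I I}{7} = 2 - \frac{- 2 V + 2 I^{2}}{7} = 2 - \left(- \frac{2 V}{7} + \frac{2 I^{2}}{7}\right) = 2 - \frac{2 I^{2}}{7} + \frac{2 V}{7}$)
$39 \left(-27 + S{\left(K{\left(2,-5 \right)},-2 \right)}\right) = 39 \left(-27 + \left(2 - \frac{2 \left(-2\right)^{2}}{7} + \frac{2 \left(2 - 5\right)}{7}\right)\right) = 39 \left(-27 + \left(2 - \frac{8}{7} + \frac{2}{7} \left(-3\right)\right)\right) = 39 \left(-27 - 0\right) = 39 \left(-27 + 0\right) = 39 \left(-27\right) = -1053$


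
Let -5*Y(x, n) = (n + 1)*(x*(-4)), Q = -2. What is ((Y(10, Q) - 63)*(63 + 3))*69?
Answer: -323334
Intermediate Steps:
Y(x, n) = 4*x*(1 + n)/5 (Y(x, n) = -(n + 1)*x*(-4)/5 = -(1 + n)*(-4*x)/5 = -(-4)*x*(1 + n)/5 = 4*x*(1 + n)/5)
((Y(10, Q) - 63)*(63 + 3))*69 = (((⅘)*10*(1 - 2) - 63)*(63 + 3))*69 = (((⅘)*10*(-1) - 63)*66)*69 = ((-8 - 63)*66)*69 = -71*66*69 = -4686*69 = -323334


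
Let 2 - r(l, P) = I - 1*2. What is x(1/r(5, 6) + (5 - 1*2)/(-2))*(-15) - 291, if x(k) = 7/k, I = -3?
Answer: -4059/19 ≈ -213.63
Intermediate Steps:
r(l, P) = 7 (r(l, P) = 2 - (-3 - 1*2) = 2 - (-3 - 2) = 2 - 1*(-5) = 2 + 5 = 7)
x(1/r(5, 6) + (5 - 1*2)/(-2))*(-15) - 291 = (7/(1/7 + (5 - 1*2)/(-2)))*(-15) - 291 = (7/(1*(⅐) + (5 - 2)*(-½)))*(-15) - 291 = (7/(⅐ + 3*(-½)))*(-15) - 291 = (7/(⅐ - 3/2))*(-15) - 291 = (7/(-19/14))*(-15) - 291 = (7*(-14/19))*(-15) - 291 = -98/19*(-15) - 291 = 1470/19 - 291 = -4059/19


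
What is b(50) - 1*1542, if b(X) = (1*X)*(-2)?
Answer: -1642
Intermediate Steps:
b(X) = -2*X (b(X) = X*(-2) = -2*X)
b(50) - 1*1542 = -2*50 - 1*1542 = -100 - 1542 = -1642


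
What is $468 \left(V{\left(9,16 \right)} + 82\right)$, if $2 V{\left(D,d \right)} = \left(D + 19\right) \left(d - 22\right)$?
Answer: $-936$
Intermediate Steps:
$V{\left(D,d \right)} = \frac{\left(-22 + d\right) \left(19 + D\right)}{2}$ ($V{\left(D,d \right)} = \frac{\left(D + 19\right) \left(d - 22\right)}{2} = \frac{\left(19 + D\right) \left(-22 + d\right)}{2} = \frac{\left(-22 + d\right) \left(19 + D\right)}{2}$)
$468 \left(V{\left(9,16 \right)} + 82\right) = 468 \left(\left(-209 - 99 + \frac{19}{2} \cdot 16 + \frac{1}{2} \cdot 9 \cdot 16\right) + 82\right) = 468 \left(\left(-209 - 99 + 152 + 72\right) + 82\right) = 468 \left(-84 + 82\right) = 468 \left(-2\right) = -936$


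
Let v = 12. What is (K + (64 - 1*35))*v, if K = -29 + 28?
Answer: 336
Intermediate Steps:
K = -1
(K + (64 - 1*35))*v = (-1 + (64 - 1*35))*12 = (-1 + (64 - 35))*12 = (-1 + 29)*12 = 28*12 = 336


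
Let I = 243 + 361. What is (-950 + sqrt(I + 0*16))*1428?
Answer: -1356600 + 2856*sqrt(151) ≈ -1.3215e+6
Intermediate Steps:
I = 604
(-950 + sqrt(I + 0*16))*1428 = (-950 + sqrt(604 + 0*16))*1428 = (-950 + sqrt(604 + 0))*1428 = (-950 + sqrt(604))*1428 = (-950 + 2*sqrt(151))*1428 = -1356600 + 2856*sqrt(151)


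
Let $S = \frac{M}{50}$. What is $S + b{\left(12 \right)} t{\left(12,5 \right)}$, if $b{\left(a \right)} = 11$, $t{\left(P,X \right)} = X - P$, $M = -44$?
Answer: $- \frac{1947}{25} \approx -77.88$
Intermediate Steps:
$S = - \frac{22}{25}$ ($S = - \frac{44}{50} = \left(-44\right) \frac{1}{50} = - \frac{22}{25} \approx -0.88$)
$S + b{\left(12 \right)} t{\left(12,5 \right)} = - \frac{22}{25} + 11 \left(5 - 12\right) = - \frac{22}{25} + 11 \left(-7\right) = - \frac{22}{25} - 77 = - \frac{1947}{25}$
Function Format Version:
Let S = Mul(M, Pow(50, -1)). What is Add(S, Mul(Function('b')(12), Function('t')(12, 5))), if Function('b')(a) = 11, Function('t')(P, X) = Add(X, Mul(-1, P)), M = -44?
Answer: Rational(-1947, 25) ≈ -77.880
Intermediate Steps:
S = Rational(-22, 25) (S = Mul(-44, Pow(50, -1)) = Mul(-44, Rational(1, 50)) = Rational(-22, 25) ≈ -0.88000)
Add(S, Mul(Function('b')(12), Function('t')(12, 5))) = Add(Rational(-22, 25), Mul(11, Add(5, Mul(-1, 12)))) = Add(Rational(-22, 25), Mul(11, Add(5, -12))) = Add(Rational(-22, 25), Mul(11, -7)) = Add(Rational(-22, 25), -77) = Rational(-1947, 25)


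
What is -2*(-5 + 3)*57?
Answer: 228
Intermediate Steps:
-2*(-5 + 3)*57 = -2*(-2)*57 = 4*57 = 228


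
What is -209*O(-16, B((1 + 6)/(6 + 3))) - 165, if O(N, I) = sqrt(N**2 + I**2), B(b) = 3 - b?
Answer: -165 - 836*sqrt(1321)/9 ≈ -3541.1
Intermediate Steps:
O(N, I) = sqrt(I**2 + N**2)
-209*O(-16, B((1 + 6)/(6 + 3))) - 165 = -209*sqrt((3 - (1 + 6)/(6 + 3))**2 + (-16)**2) - 165 = -209*sqrt((3 - 7/9)**2 + 256) - 165 = -209*sqrt((20/9)**2 + 256) - 165 = -209*sqrt(400/81 + 256) - 165 = -836*sqrt(1321)/9 - 165 = -165 - 836*sqrt(1321)/9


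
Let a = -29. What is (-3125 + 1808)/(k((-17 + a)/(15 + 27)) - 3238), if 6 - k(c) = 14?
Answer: 439/1082 ≈ 0.40573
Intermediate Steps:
k(c) = -8 (k(c) = 6 - 1*14 = 6 - 14 = -8)
(-3125 + 1808)/(k((-17 + a)/(15 + 27)) - 3238) = (-3125 + 1808)/(-8 - 3238) = -1317/(-3246) = -1317*(-1/3246) = 439/1082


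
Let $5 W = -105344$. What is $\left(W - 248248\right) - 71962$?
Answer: $- \frac{1706394}{5} \approx -3.4128 \cdot 10^{5}$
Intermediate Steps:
$W = - \frac{105344}{5}$ ($W = \frac{1}{5} \left(-105344\right) = - \frac{105344}{5} \approx -21069.0$)
$\left(W - 248248\right) - 71962 = \left(- \frac{105344}{5} - 248248\right) - 71962 = - \frac{1346584}{5} - 71962 = - \frac{1706394}{5}$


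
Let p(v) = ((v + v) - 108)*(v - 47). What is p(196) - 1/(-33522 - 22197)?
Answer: 2357805205/55719 ≈ 42316.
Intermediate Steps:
p(v) = (-108 + 2*v)*(-47 + v) (p(v) = (2*v - 108)*(-47 + v) = (-108 + 2*v)*(-47 + v))
p(196) - 1/(-33522 - 22197) = (5076 - 202*196 + 2*196²) - 1/(-33522 - 22197) = (5076 - 39592 + 2*38416) - 1/(-55719) = (5076 - 39592 + 76832) - 1*(-1/55719) = 42316 + 1/55719 = 2357805205/55719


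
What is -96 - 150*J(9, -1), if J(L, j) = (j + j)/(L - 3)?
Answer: -46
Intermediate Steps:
J(L, j) = 2*j/(-3 + L) (J(L, j) = (2*j)/(-3 + L) = 2*j/(-3 + L))
-96 - 150*J(9, -1) = -96 - 300*(-1)/(-3 + 9) = -96 - 300*(-1)/6 = -96 - 150*(-⅓) = -96 + 50 = -46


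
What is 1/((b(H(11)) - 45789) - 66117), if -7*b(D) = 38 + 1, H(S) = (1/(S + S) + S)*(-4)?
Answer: -7/783381 ≈ -8.9356e-6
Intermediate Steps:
H(S) = -4*S - 2/S (H(S) = (1/(2*S) + S)*(-4) = (S + 1/(2*S))*(-4) = -4*S - 2/S)
b(D) = -39/7 (b(D) = -(38 + 1)/7 = -1/7*39 = -39/7)
1/((b(H(11)) - 45789) - 66117) = 1/((-39/7 - 45789) - 66117) = 1/(-320562/7 - 66117) = 1/(-783381/7) = -7/783381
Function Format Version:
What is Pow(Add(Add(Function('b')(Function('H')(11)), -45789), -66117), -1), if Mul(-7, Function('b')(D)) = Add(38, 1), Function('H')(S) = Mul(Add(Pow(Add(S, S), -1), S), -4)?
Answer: Rational(-7, 783381) ≈ -8.9356e-6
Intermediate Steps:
Function('H')(S) = Add(Mul(-4, S), Mul(-2, Pow(S, -1))) (Function('H')(S) = Mul(Add(Pow(Mul(2, S), -1), S), -4) = Mul(Add(Mul(Rational(1, 2), Pow(S, -1)), S), -4) = Mul(Add(S, Mul(Rational(1, 2), Pow(S, -1))), -4) = Add(Mul(-4, S), Mul(-2, Pow(S, -1))))
Function('b')(D) = Rational(-39, 7) (Function('b')(D) = Mul(Rational(-1, 7), Add(38, 1)) = Mul(Rational(-1, 7), 39) = Rational(-39, 7))
Pow(Add(Add(Function('b')(Function('H')(11)), -45789), -66117), -1) = Pow(Add(Add(Rational(-39, 7), -45789), -66117), -1) = Pow(Add(Rational(-320562, 7), -66117), -1) = Pow(Rational(-783381, 7), -1) = Rational(-7, 783381)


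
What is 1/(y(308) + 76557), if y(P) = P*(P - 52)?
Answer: 1/155405 ≈ 6.4348e-6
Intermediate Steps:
y(P) = P*(-52 + P)
1/(y(308) + 76557) = 1/(308*(-52 + 308) + 76557) = 1/(308*256 + 76557) = 1/(78848 + 76557) = 1/155405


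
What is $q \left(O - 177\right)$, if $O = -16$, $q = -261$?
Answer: $50373$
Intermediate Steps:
$q \left(O - 177\right) = - 261 \left(-16 - 177\right) = \left(-261\right) \left(-193\right) = 50373$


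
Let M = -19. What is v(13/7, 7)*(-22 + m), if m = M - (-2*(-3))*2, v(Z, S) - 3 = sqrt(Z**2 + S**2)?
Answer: -159 - 53*sqrt(2570)/7 ≈ -542.83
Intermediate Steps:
v(Z, S) = 3 + sqrt(S**2 + Z**2) (v(Z, S) = 3 + sqrt(Z**2 + S**2) = 3 + sqrt(S**2 + Z**2))
m = -31 (m = -19 - (-2*(-3))*2 = -19 - 6*2 = -19 - 1*12 = -19 - 12 = -31)
v(13/7, 7)*(-22 + m) = (3 + sqrt(7**2 + (13/7)**2))*(-22 - 31) = (3 + sqrt(49 + (13*(1/7))**2))*(-53) = (3 + sqrt(49 + (13/7)**2))*(-53) = (3 + sqrt(49 + 169/49))*(-53) = (3 + sqrt(2570/49))*(-53) = (3 + sqrt(2570)/7)*(-53) = -159 - 53*sqrt(2570)/7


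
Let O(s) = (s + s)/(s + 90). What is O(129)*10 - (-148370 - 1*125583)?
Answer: 19999429/73 ≈ 2.7397e+5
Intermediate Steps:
O(s) = 2*s/(90 + s) (O(s) = (2*s)/(90 + s) = 2*s/(90 + s))
O(129)*10 - (-148370 - 1*125583) = (2*129/(90 + 129))*10 - (-148370 - 1*125583) = (2*129/219)*10 - (-148370 - 125583) = (2*129*(1/219))*10 - 1*(-273953) = (86/73)*10 + 273953 = 860/73 + 273953 = 19999429/73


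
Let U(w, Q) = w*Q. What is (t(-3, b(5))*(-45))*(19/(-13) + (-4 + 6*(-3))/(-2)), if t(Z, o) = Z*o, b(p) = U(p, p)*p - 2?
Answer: 2059020/13 ≈ 1.5839e+5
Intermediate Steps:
U(w, Q) = Q*w
b(p) = -2 + p**3 (b(p) = (p*p)*p - 2 = p**2*p - 2 = p**3 - 2 = -2 + p**3)
(t(-3, b(5))*(-45))*(19/(-13) + (-4 + 6*(-3))/(-2)) = (-3*(-2 + 5**3)*(-45))*(19/(-13) + (-4 + 6*(-3))/(-2)) = (-3*(-2 + 125)*(-45))*(19*(-1/13) + (-4 - 18)*(-1/2)) = (-3*123*(-45))*(-19/13 - 22*(-1/2)) = (-369*(-45))*(-19/13 + 11) = 16605*(124/13) = 2059020/13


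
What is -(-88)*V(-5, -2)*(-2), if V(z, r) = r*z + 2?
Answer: -2112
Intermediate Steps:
V(z, r) = 2 + r*z
-(-88)*V(-5, -2)*(-2) = -(-88)*(2 - 2*(-5))*(-2) = -(-88)*(2 + 10)*(-2) = -(-88)*12*(-2) = -44*(-24)*(-2) = 1056*(-2) = -2112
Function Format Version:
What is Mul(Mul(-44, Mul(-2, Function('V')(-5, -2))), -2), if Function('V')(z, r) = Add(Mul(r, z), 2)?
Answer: -2112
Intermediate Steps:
Function('V')(z, r) = Add(2, Mul(r, z))
Mul(Mul(-44, Mul(-2, Function('V')(-5, -2))), -2) = Mul(Mul(-44, Mul(-2, Add(2, Mul(-2, -5)))), -2) = Mul(Mul(-44, Mul(-2, Add(2, 10))), -2) = Mul(Mul(-44, Mul(-2, 12)), -2) = Mul(Mul(-44, -24), -2) = Mul(1056, -2) = -2112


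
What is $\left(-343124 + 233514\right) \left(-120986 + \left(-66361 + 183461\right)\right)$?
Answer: $425944460$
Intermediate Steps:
$\left(-343124 + 233514\right) \left(-120986 + \left(-66361 + 183461\right)\right) = - 109610 \left(-120986 + 117100\right) = \left(-109610\right) \left(-3886\right) = 425944460$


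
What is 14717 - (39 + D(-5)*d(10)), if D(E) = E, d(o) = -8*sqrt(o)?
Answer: 14678 - 40*sqrt(10) ≈ 14552.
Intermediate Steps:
14717 - (39 + D(-5)*d(10)) = 14717 - (39 - (-40)*sqrt(10)) = 14717 - (39 + 40*sqrt(10)) = 14717 + (-39 - 40*sqrt(10)) = 14678 - 40*sqrt(10)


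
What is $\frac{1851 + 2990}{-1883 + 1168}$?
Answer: $- \frac{4841}{715} \approx -6.7706$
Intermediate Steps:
$\frac{1851 + 2990}{-1883 + 1168} = \frac{4841}{-715} = 4841 \left(- \frac{1}{715}\right) = - \frac{4841}{715}$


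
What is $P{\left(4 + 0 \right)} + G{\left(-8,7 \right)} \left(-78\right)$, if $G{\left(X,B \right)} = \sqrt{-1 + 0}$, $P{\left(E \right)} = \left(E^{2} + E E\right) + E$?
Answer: $36 - 78 i \approx 36.0 - 78.0 i$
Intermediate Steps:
$P{\left(E \right)} = E + 2 E^{2}$ ($P{\left(E \right)} = \left(E^{2} + E^{2}\right) + E = 2 E^{2} + E = E + 2 E^{2}$)
$G{\left(X,B \right)} = i$ ($G{\left(X,B \right)} = \sqrt{-1} = i$)
$P{\left(4 + 0 \right)} + G{\left(-8,7 \right)} \left(-78\right) = \left(4 + 0\right) \left(1 + 2 \left(4 + 0\right)\right) + i \left(-78\right) = 4 \left(1 + 2 \cdot 4\right) - 78 i = 4 \left(1 + 8\right) - 78 i = 4 \cdot 9 - 78 i = 36 - 78 i$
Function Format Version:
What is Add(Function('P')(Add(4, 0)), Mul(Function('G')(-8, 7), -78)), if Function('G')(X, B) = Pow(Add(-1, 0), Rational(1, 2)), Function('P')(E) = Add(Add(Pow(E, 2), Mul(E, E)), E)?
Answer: Add(36, Mul(-78, I)) ≈ Add(36.000, Mul(-78.000, I))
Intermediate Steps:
Function('P')(E) = Add(E, Mul(2, Pow(E, 2))) (Function('P')(E) = Add(Add(Pow(E, 2), Pow(E, 2)), E) = Add(Mul(2, Pow(E, 2)), E) = Add(E, Mul(2, Pow(E, 2))))
Function('G')(X, B) = I (Function('G')(X, B) = Pow(-1, Rational(1, 2)) = I)
Add(Function('P')(Add(4, 0)), Mul(Function('G')(-8, 7), -78)) = Add(Mul(Add(4, 0), Add(1, Mul(2, Add(4, 0)))), Mul(I, -78)) = Add(Mul(4, Add(1, Mul(2, 4))), Mul(-78, I)) = Add(Mul(4, Add(1, 8)), Mul(-78, I)) = Add(Mul(4, 9), Mul(-78, I)) = Add(36, Mul(-78, I))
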